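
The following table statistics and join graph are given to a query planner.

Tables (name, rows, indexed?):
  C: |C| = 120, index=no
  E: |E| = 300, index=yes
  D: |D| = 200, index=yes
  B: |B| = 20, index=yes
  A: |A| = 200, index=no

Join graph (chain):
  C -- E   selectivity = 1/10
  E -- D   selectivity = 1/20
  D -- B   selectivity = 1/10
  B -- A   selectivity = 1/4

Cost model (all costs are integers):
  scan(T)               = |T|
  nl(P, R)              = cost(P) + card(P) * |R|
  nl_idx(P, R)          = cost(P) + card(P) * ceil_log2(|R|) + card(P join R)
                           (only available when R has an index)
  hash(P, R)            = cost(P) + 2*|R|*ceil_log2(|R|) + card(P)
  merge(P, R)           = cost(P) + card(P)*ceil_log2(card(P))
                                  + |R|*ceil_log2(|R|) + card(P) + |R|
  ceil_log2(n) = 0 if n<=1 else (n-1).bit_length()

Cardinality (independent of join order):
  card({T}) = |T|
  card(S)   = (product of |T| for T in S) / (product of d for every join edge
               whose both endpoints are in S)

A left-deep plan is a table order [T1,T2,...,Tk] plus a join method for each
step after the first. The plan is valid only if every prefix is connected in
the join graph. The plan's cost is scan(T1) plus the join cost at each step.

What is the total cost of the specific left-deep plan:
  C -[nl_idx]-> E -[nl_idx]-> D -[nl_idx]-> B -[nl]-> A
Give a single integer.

step 1: scan C: cost=120, card=120
step 2: join E via nl_idx
    card(P join E) = 120*300/(10) = 3600
    cost = 120 + 120*9 + 3600 = 4800
step 3: join D via nl_idx
    card(P join D) = 3600*200/(20) = 36000
    cost = 4800 + 3600*8 + 36000 = 69600
step 4: join B via nl_idx
    card(P join B) = 36000*20/(10) = 72000
    cost = 69600 + 36000*5 + 72000 = 321600
step 5: join A via nl
    card(P join A) = 72000*200/(4) = 3600000
    cost = 321600 + 72000*200 = 14721600

14721600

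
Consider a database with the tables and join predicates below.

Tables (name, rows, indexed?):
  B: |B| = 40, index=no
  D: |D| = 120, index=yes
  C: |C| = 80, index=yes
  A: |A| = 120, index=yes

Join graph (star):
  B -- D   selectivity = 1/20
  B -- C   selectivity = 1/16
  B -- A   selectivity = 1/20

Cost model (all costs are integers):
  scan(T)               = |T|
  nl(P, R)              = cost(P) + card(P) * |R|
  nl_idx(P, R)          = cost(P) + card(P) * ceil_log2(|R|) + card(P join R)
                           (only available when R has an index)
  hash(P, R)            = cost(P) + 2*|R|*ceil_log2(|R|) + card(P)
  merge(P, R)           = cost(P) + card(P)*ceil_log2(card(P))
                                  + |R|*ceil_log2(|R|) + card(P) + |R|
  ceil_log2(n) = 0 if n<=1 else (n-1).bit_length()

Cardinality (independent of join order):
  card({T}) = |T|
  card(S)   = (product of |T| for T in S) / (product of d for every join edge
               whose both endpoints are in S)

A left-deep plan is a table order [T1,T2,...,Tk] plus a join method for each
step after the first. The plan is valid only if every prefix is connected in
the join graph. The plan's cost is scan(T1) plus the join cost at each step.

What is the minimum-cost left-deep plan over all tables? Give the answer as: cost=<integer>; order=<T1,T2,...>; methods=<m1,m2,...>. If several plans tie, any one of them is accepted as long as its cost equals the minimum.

Selinger DP (subsets sized 1..n):
  {B}: scan cost=40, card=40
  {D}: scan cost=120, card=120
  {C}: scan cost=80, card=80
  {A}: scan cost=120, card=120
  {BD}: card=240; try (D,nl_idx)→560, (B,hash)→720, (D,merge)→1280, (B,merge)→1360, (D,hash)→1760, (D,nl)→4840 …(+1); best=560 via (D,nl_idx)
  {BC}: card=200; try (C,nl_idx)→520, (B,hash)→640, (C,merge)→960, (B,merge)→1000, (C,hash)→1200, (C,nl)→3240 …(+1); best=520 via (C,nl_idx)
  {AB}: card=240; try (A,nl_idx)→560, (B,hash)→720, (A,merge)→1280, (B,merge)→1360, (A,hash)→1760, (A,nl)→4840 …(+1); best=560 via (A,nl_idx)
  {BCD}: card=1200; try (C,hash)→1920, (D,hash)→2400, (D,nl_idx)→3120, (D,merge)→3280, (C,merge)→3360, (C,nl_idx)→3440 …(+2); best=1920 via (C,hash)
  {ABD}: card=1440; try (D,hash)→2480, (A,hash)→2480, (D,merge)→3680, (D,nl_idx)→3680, (A,merge)→3680, (A,nl_idx)→3680 …(+2); best=2480 via (D,hash)
  {ABC}: card=1200; try (C,hash)→1920, (A,hash)→2400, (A,nl_idx)→3120, (A,merge)→3280, (C,merge)→3360, (C,nl_idx)→3440 …(+2); best=1920 via (C,hash)
  {ABCD}: card=7200; try (D,hash)→4800, (A,hash)→4800, (C,hash)→5040, (D,merge)→17280, (A,merge)→17280, (D,nl_idx)→17520 …(+6); best=4800 via (D,hash)

cost=4800; order=B,A,C,D; methods=nl_idx,hash,hash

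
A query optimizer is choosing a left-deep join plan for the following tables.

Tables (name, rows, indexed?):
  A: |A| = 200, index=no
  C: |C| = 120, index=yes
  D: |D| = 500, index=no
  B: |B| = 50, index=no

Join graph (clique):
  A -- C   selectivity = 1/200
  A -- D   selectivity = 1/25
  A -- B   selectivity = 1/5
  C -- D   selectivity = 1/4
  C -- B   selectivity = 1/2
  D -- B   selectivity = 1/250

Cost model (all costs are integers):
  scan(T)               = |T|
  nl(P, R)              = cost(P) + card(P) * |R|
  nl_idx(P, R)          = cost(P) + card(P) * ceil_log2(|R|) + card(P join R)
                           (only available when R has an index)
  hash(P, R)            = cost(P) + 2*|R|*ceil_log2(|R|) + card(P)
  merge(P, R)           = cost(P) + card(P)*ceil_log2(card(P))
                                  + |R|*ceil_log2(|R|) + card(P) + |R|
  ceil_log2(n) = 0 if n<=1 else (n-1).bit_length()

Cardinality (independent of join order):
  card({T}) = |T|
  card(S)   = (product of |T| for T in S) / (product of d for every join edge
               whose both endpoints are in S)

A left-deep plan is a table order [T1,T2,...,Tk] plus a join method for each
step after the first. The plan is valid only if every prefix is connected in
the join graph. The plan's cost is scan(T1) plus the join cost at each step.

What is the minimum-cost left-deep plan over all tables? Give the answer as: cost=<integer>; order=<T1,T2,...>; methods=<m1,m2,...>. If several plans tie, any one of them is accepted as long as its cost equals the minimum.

cost=5332; order=D,B,A,C; methods=hash,merge,nl_idx

Selinger DP (subsets sized 1..n):
  {A}: scan cost=200, card=200
  {C}: scan cost=120, card=120
  {D}: scan cost=500, card=500
  {B}: scan cost=50, card=50
  {AC}: card=120; try (C,nl_idx)→1720, (C,hash)→2080, (A,merge)→2880, (C,merge)→2960, (A,hash)→3440, (A,nl)→24120 …(+1); best=1720 via (C,nl_idx)
  {AD}: card=4000; try (A,hash)→4200, (D,merge)→7000, (A,merge)→7300, (D,hash)→9400, (D,nl)→100200, (A,nl)→100500; best=4200 via (A,hash)
  {AB}: card=2000; try (B,hash)→1000, (A,merge)→2200, (B,merge)→2350, (A,hash)→3300, (A,nl)→10050, (B,nl)→10200; best=1000 via (B,hash)
  {CD}: card=15000; try (C,hash)→2680, (D,merge)→6080, (C,merge)→6460, (D,hash)→9240, (C,nl_idx)→19000, (D,nl)→60120 …(+1); best=2680 via (C,hash)
  {BC}: card=3000; try (B,hash)→840, (C,merge)→1360, (B,merge)→1430, (C,hash)→1780, (C,nl_idx)→3400, (C,nl)→6050 …(+1); best=840 via (B,hash)
  {BD}: card=100; try (B,hash)→1600, (D,merge)→5400, (B,merge)→5850, (D,hash)→9100, (D,nl)→25050, (B,nl)→25500; best=1600 via (B,hash)
  {ACD}: card=600; try (D,merge)→7680, (C,hash)→9880, (D,hash)→10840, (A,hash)→20880, (C,nl_idx)→32800, (C,merge)→57160 …(+4); best=7680 via (D,merge)
  {ABC}: card=600; try (B,hash)→2440, (B,merge)→3030, (C,hash)→4680, (A,hash)→7040, (B,nl)→7720, (C,nl_idx)→15600 …(+4); best=2440 via (B,hash)
  {ABD}: card=160; try (A,merge)→4200, (A,hash)→4900, (B,hash)→8800, (D,hash)→12000, (A,nl)→21600, (D,merge)→30000 …(+3); best=4200 via (A,merge)
  {BCD}: card=1500; try (C,merge)→3360, (C,hash)→3380, (C,nl_idx)→3800, (D,hash)→12840, (C,nl)→13600, (B,hash)→18280 …(+4); best=3360 via (C,merge)
  {ABCD}: card=12; try (C,nl_idx)→5332, (C,hash)→6040, (C,merge)→6600, (A,hash)→8060, (B,hash)→8880, (D,hash)→12040 …(+7); best=5332 via (C,nl_idx)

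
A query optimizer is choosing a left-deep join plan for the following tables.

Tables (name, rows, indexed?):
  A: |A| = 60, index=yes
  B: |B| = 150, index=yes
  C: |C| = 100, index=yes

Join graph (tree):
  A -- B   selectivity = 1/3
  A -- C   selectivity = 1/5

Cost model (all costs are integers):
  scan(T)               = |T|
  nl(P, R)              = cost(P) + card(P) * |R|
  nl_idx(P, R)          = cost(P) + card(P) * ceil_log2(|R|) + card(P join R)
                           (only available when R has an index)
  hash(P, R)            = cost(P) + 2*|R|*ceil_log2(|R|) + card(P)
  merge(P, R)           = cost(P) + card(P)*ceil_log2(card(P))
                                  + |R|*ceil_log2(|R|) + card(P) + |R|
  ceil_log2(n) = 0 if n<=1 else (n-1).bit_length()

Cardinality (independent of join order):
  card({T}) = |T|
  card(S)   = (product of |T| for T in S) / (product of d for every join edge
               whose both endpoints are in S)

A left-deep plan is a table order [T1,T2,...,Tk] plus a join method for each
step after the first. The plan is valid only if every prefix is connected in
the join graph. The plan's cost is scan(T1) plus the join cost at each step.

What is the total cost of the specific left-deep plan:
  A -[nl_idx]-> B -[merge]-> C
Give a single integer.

step 1: scan A: cost=60, card=60
step 2: join B via nl_idx
    card(P join B) = 60*150/(3) = 3000
    cost = 60 + 60*8 + 3000 = 3540
step 3: join C via merge
    card(P join C) = 3000*100/(5) = 60000
    cost = 3540 + 3000*12 + 100*7 + 3000 + 100 = 43340

43340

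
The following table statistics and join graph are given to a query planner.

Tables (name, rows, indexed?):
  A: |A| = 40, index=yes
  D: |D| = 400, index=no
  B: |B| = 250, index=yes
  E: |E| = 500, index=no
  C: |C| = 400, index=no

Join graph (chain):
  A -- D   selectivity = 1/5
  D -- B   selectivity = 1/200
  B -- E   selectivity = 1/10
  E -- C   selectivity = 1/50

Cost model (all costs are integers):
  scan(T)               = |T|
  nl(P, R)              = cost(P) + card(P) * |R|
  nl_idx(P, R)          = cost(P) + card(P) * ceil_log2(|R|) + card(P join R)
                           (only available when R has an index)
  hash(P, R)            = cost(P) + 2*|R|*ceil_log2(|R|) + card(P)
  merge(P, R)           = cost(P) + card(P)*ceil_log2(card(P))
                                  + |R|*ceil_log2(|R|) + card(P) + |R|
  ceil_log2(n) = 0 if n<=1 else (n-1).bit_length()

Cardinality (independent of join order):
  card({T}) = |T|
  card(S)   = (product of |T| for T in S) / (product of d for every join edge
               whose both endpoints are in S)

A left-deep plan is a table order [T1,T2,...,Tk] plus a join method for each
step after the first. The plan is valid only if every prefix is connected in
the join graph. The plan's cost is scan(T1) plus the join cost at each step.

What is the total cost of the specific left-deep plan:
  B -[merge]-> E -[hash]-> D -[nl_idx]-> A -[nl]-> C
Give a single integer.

step 1: scan B: cost=250, card=250
step 2: join E via merge
    card(P join E) = 250*500/(10) = 12500
    cost = 250 + 250*8 + 500*9 + 250 + 500 = 7500
step 3: join D via hash
    card(P join D) = 12500*400/(200) = 25000
    cost = 7500 + 2*400*9 + 12500 = 27200
step 4: join A via nl_idx
    card(P join A) = 25000*40/(5) = 200000
    cost = 27200 + 25000*6 + 200000 = 377200
step 5: join C via nl
    card(P join C) = 200000*400/(50) = 1600000
    cost = 377200 + 200000*400 = 80377200

80377200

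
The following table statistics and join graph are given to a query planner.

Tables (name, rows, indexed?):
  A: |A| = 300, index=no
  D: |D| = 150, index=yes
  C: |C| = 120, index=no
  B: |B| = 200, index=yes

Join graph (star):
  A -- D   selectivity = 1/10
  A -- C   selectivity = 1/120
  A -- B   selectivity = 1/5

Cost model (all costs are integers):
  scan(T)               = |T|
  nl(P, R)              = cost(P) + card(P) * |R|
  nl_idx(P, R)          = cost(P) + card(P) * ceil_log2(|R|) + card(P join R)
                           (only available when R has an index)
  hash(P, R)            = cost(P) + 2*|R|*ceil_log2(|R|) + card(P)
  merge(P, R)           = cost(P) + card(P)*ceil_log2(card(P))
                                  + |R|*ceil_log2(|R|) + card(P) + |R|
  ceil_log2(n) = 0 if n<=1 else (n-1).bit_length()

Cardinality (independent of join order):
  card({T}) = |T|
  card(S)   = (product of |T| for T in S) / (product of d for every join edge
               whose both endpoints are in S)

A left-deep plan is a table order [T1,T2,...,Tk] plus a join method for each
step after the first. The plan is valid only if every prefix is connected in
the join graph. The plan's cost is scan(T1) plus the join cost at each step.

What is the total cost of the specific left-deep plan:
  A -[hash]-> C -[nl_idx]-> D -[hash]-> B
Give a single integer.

16880

step 1: scan A: cost=300, card=300
step 2: join C via hash
    card(P join C) = 300*120/(120) = 300
    cost = 300 + 2*120*7 + 300 = 2280
step 3: join D via nl_idx
    card(P join D) = 300*150/(10) = 4500
    cost = 2280 + 300*8 + 4500 = 9180
step 4: join B via hash
    card(P join B) = 4500*200/(5) = 180000
    cost = 9180 + 2*200*8 + 4500 = 16880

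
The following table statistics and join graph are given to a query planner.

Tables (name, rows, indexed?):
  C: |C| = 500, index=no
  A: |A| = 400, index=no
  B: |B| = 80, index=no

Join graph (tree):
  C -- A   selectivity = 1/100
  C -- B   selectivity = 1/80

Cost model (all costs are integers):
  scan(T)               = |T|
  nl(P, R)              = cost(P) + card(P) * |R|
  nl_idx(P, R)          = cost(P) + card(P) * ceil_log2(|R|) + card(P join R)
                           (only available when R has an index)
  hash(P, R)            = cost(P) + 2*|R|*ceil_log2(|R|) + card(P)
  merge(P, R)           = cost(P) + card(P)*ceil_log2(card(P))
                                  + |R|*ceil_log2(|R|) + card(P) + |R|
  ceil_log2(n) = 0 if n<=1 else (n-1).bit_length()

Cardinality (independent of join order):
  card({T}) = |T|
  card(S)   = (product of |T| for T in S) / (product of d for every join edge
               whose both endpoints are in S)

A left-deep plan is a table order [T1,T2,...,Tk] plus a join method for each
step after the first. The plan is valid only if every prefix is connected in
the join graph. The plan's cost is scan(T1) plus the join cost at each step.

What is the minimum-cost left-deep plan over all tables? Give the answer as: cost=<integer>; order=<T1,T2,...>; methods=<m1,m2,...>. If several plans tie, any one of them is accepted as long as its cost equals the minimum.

Selinger DP (subsets sized 1..n):
  {C}: scan cost=500, card=500
  {A}: scan cost=400, card=400
  {B}: scan cost=80, card=80
  {AC}: card=2000; try (A,hash)→8200, (C,merge)→9400, (A,merge)→9500, (C,hash)→9800, (C,nl)→200400, (A,nl)→200500; best=8200 via (A,hash)
  {BC}: card=500; try (B,hash)→2120, (C,merge)→5720, (B,merge)→6140, (C,hash)→9160, (C,nl)→40080, (B,nl)→40500; best=2120 via (B,hash)
  {ABC}: card=2000; try (A,hash)→9820, (A,merge)→11120, (B,hash)→11320, (B,merge)→32840, (B,nl)→168200, (A,nl)→202120; best=9820 via (A,hash)

cost=9820; order=C,B,A; methods=hash,hash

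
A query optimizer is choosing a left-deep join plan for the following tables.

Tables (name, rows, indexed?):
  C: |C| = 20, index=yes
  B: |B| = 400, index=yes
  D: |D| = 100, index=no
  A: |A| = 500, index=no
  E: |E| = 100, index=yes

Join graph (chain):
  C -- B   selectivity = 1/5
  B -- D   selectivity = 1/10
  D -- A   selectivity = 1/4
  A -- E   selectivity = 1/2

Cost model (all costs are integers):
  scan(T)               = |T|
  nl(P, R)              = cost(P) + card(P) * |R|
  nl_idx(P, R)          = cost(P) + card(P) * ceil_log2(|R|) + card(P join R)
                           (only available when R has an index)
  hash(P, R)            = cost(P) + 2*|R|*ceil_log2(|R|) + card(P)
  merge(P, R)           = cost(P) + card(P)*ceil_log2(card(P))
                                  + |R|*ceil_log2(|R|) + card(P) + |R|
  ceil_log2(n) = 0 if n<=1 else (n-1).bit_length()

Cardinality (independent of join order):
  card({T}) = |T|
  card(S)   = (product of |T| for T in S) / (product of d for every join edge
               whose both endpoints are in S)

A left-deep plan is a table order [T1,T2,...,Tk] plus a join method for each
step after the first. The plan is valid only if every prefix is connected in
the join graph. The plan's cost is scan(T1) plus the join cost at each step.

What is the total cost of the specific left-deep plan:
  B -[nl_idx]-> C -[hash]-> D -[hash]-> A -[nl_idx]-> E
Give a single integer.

step 1: scan B: cost=400, card=400
step 2: join C via nl_idx
    card(P join C) = 400*20/(5) = 1600
    cost = 400 + 400*5 + 1600 = 4000
step 3: join D via hash
    card(P join D) = 1600*100/(10) = 16000
    cost = 4000 + 2*100*7 + 1600 = 7000
step 4: join A via hash
    card(P join A) = 16000*500/(4) = 2000000
    cost = 7000 + 2*500*9 + 16000 = 32000
step 5: join E via nl_idx
    card(P join E) = 2000000*100/(2) = 100000000
    cost = 32000 + 2000000*7 + 100000000 = 114032000

114032000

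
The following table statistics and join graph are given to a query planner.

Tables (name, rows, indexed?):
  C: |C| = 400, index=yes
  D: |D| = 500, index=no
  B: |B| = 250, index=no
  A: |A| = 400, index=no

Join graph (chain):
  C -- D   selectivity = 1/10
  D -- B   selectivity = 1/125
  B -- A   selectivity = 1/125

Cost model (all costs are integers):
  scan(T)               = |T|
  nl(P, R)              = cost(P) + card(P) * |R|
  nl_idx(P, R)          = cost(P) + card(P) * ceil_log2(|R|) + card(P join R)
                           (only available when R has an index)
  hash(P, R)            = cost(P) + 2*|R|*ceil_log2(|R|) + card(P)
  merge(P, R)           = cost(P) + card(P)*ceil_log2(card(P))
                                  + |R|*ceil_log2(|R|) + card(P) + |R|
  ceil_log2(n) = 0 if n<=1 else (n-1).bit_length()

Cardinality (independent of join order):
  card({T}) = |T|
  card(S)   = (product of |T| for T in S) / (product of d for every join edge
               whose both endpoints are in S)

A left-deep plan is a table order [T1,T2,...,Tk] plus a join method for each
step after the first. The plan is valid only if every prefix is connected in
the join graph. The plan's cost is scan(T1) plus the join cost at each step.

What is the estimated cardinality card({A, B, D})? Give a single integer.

3200

Tables in S: A(400), B(250), D(500)
Edges inside S: D-B(d=125), B-A(d=125)
numerator = 400 * 250 * 500 = 50000000
denominator = 125 * 125 = 15625
card(S) = 50000000 / 15625 = 3200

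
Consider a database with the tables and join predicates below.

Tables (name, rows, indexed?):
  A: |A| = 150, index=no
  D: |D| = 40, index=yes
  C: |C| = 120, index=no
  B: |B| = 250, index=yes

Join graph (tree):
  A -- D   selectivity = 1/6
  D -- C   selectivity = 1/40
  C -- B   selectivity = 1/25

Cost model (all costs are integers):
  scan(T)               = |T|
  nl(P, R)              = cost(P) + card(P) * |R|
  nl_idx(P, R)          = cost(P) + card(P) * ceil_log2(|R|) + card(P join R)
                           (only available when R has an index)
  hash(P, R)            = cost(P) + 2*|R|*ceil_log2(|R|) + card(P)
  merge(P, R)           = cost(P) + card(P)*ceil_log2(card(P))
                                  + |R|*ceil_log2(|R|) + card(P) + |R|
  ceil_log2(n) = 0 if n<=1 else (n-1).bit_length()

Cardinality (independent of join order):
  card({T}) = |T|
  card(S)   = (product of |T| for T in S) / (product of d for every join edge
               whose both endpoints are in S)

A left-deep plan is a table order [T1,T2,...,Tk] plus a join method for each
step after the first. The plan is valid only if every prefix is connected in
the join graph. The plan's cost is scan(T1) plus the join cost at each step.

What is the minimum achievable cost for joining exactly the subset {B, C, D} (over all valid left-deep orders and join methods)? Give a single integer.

Selinger DP over subsets of {B,C,D}:
  {D}: scan cost=40, card=40
  {C}: scan cost=120, card=120
  {B}: scan cost=250, card=250
  {CD}: card=120; try (D,hash)→720, (D,nl_idx)→960, (C,merge)→1280, (D,merge)→1360, (C,hash)→1760, (C,nl)→4840 …(+1); best=720 via (D,hash)
  {BC}: card=1200; try (C,hash)→2180, (B,nl_idx)→2280, (B,merge)→3330, (C,merge)→3460, (B,hash)→4240, (B,nl)→30120 …(+1); best=2180 via (C,hash)
  {BCD}: card=1200; try (B,nl_idx)→2880, (D,hash)→3860, (B,merge)→3930, (B,hash)→4840, (D,nl_idx)→10580, (D,merge)→16860 …(+2); best=2880 via (B,nl_idx)

2880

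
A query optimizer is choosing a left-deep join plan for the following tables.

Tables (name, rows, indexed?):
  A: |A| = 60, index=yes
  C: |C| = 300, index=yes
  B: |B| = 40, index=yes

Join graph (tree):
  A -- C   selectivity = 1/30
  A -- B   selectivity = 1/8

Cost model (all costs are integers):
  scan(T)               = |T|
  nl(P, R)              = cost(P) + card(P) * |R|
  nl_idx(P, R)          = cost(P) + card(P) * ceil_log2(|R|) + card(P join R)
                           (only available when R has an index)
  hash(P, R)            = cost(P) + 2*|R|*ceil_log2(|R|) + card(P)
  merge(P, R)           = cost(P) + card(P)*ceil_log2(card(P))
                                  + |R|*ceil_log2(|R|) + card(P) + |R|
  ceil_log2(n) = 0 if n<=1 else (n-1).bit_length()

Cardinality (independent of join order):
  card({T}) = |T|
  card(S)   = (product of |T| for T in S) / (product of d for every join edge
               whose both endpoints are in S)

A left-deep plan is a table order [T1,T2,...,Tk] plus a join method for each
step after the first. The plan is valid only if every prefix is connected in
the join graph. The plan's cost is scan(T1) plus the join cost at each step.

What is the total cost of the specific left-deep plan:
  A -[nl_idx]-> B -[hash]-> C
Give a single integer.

step 1: scan A: cost=60, card=60
step 2: join B via nl_idx
    card(P join B) = 60*40/(8) = 300
    cost = 60 + 60*6 + 300 = 720
step 3: join C via hash
    card(P join C) = 300*300/(30) = 3000
    cost = 720 + 2*300*9 + 300 = 6420

6420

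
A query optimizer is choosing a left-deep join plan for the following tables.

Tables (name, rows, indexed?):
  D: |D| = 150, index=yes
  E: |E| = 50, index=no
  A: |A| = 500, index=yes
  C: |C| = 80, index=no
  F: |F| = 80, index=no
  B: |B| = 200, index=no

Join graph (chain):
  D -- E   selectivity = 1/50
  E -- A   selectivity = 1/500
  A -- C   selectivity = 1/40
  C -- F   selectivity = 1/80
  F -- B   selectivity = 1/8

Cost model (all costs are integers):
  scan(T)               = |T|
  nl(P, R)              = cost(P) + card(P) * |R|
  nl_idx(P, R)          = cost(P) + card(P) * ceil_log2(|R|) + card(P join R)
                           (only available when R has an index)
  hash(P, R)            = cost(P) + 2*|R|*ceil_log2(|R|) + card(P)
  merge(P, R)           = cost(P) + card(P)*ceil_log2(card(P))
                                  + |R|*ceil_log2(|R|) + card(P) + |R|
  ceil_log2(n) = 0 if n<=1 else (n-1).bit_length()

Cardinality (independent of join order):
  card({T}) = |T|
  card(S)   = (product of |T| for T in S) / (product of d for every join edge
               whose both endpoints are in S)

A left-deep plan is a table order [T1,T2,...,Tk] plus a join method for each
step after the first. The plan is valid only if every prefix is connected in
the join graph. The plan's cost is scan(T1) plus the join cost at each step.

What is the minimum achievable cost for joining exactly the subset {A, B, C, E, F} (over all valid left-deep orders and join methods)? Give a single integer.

5360

Selinger DP over subsets of {A,B,C,E,F}:
  {E}: scan cost=50, card=50
  {A}: scan cost=500, card=500
  {C}: scan cost=80, card=80
  {F}: scan cost=80, card=80
  {B}: scan cost=200, card=200
  {AE}: card=50; try (A,nl_idx)→550, (E,hash)→1600, (A,merge)→5400, (E,merge)→5850, (A,hash)→9100, (A,nl)→25050 …(+1); best=550 via (A,nl_idx)
  {AC}: card=1000; try (A,nl_idx)→1800, (C,hash)→2120, (A,merge)→5720, (C,merge)→6140, (A,hash)→9160, (A,nl)→40080 …(+1); best=1800 via (A,nl_idx)
  {CF}: card=80; try (F,hash)→1280, (C,hash)→1280, (F,merge)→1360, (C,merge)→1360, (F,nl)→6480, (C,nl)→6480; best=1280 via (F,hash)
  {BF}: card=2000; try (F,hash)→1520, (B,merge)→2520, (F,merge)→2640, (B,hash)→3360, (B,nl)→16080, (F,nl)→16200; best=1520 via (F,hash)
  {ACE}: card=100; try (C,merge)→1540, (C,hash)→1720, (E,hash)→3400, (C,nl)→4550, (E,merge)→13150, (E,nl)→51800; best=1540 via (C,merge)
  {ACF}: card=1000; try (A,nl_idx)→3000, (F,hash)→3920, (A,merge)→6920, (A,hash)→10360, (F,merge)→13440, (A,nl)→41280 …(+1); best=3000 via (A,nl_idx)
  {BCF}: card=2000; try (B,merge)→3720, (B,hash)→4560, (C,hash)→4640, (B,nl)→17280, (C,merge)→26160, (C,nl)→161520; best=3720 via (B,merge)
  {ACEF}: card=100; try (F,hash)→2760, (F,merge)→2980, (E,hash)→4600, (F,nl)→9540, (E,merge)→14350, (E,nl)→53000; best=2760 via (F,hash)
  {ABCF}: card=25000; try (B,hash)→7200, (A,hash)→14720, (B,merge)→15800, (A,merge)→32720, (A,nl_idx)→46720, (B,nl)→203000 …(+1); best=7200 via (B,hash)
  {ABCEF}: card=2500; try (B,merge)→5360, (B,hash)→6060, (B,nl)→22760, (E,hash)→32800, (E,merge)→407550, (E,nl)→1257200; best=5360 via (B,merge)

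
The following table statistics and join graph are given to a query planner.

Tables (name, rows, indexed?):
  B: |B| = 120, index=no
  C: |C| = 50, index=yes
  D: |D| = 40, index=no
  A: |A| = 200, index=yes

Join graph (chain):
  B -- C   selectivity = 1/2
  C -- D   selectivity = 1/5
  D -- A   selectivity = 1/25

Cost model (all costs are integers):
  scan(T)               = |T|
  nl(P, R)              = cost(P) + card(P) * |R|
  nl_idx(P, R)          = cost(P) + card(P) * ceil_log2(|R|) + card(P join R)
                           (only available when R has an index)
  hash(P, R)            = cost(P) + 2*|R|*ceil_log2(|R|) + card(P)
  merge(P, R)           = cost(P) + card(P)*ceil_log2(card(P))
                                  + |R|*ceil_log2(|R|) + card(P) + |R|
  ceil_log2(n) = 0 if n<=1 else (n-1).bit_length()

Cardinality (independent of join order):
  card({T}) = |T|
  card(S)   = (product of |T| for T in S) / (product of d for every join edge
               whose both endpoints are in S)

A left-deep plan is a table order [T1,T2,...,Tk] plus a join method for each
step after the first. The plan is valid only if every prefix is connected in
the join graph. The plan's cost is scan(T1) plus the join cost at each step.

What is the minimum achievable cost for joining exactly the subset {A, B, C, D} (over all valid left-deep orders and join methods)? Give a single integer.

6480

Selinger DP over subsets of {A,B,C,D}:
  {B}: scan cost=120, card=120
  {C}: scan cost=50, card=50
  {D}: scan cost=40, card=40
  {A}: scan cost=200, card=200
  {BC}: card=3000; try (C,hash)→840, (B,merge)→1360, (C,merge)→1430, (B,hash)→1780, (C,nl_idx)→3840, (B,nl)→6050 …(+1); best=840 via (C,hash)
  {CD}: card=400; try (D,hash)→580, (C,merge)→670, (D,merge)→680, (C,hash)→680, (C,nl_idx)→680, (C,nl)→2040 …(+1); best=580 via (D,hash)
  {AD}: card=320; try (A,nl_idx)→680, (D,hash)→880, (A,merge)→2120, (D,merge)→2280, (A,hash)→3280, (A,nl)→8040 …(+1); best=680 via (A,nl_idx)
  {BCD}: card=24000; try (B,hash)→2660, (D,hash)→4320, (B,merge)→5540, (D,merge)→40120, (B,nl)→48580, (D,nl)→120840; best=2660 via (B,hash)
  {ACD}: card=3200; try (C,hash)→1600, (A,hash)→4180, (C,merge)→4230, (C,nl_idx)→5800, (A,merge)→6380, (A,nl_idx)→6980 …(+2); best=1600 via (C,hash)
  {ABCD}: card=192000; try (B,hash)→6480, (A,hash)→29860, (B,merge)→44160, (B,nl)→385600, (A,nl_idx)→386660, (A,merge)→388460 …(+1); best=6480 via (B,hash)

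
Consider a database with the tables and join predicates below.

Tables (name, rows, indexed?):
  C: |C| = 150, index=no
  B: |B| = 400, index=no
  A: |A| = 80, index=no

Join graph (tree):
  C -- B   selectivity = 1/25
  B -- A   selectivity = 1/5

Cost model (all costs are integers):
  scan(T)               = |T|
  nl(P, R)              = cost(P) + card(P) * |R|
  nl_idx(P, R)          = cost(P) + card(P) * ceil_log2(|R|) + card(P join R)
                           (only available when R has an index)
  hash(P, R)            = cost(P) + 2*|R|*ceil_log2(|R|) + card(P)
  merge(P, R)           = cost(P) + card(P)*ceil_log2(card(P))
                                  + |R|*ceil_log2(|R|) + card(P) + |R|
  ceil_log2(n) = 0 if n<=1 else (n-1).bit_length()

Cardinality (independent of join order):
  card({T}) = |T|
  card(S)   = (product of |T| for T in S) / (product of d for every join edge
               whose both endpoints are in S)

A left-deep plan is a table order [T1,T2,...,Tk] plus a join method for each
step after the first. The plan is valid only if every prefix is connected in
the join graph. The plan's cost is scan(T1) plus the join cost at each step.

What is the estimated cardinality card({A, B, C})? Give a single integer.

Tables in S: A(80), B(400), C(150)
Edges inside S: C-B(d=25), B-A(d=5)
numerator = 80 * 400 * 150 = 4800000
denominator = 25 * 5 = 125
card(S) = 4800000 / 125 = 38400

38400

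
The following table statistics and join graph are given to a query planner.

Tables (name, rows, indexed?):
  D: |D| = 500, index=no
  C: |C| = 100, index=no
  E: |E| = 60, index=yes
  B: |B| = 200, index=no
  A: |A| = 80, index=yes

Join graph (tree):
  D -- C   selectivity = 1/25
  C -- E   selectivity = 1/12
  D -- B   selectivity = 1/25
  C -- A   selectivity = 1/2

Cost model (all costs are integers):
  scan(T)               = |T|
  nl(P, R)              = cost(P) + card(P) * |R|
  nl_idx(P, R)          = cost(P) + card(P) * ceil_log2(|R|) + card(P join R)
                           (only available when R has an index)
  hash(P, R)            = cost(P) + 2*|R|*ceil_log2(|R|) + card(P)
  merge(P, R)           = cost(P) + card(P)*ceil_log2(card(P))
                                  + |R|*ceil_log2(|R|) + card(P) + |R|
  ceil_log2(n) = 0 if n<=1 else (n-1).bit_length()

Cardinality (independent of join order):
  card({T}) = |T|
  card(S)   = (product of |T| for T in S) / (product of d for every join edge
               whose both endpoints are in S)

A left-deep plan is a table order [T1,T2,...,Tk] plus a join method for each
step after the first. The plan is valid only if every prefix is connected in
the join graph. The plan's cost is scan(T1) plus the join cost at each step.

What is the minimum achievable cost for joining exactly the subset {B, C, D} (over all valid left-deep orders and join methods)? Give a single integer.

7600

Selinger DP over subsets of {B,C,D}:
  {D}: scan cost=500, card=500
  {C}: scan cost=100, card=100
  {B}: scan cost=200, card=200
  {CD}: card=2000; try (C,hash)→2400, (D,merge)→5900, (C,merge)→6300, (D,hash)→9200, (D,nl)→50100, (C,nl)→50500; best=2400 via (C,hash)
  {BD}: card=4000; try (B,hash)→4200, (D,merge)→7000, (B,merge)→7300, (D,hash)→9400, (D,nl)→100200, (B,nl)→100500; best=4200 via (B,hash)
  {BCD}: card=16000; try (B,hash)→7600, (C,hash)→9600, (B,merge)→28200, (C,merge)→57000, (B,nl)→402400, (C,nl)→404200; best=7600 via (B,hash)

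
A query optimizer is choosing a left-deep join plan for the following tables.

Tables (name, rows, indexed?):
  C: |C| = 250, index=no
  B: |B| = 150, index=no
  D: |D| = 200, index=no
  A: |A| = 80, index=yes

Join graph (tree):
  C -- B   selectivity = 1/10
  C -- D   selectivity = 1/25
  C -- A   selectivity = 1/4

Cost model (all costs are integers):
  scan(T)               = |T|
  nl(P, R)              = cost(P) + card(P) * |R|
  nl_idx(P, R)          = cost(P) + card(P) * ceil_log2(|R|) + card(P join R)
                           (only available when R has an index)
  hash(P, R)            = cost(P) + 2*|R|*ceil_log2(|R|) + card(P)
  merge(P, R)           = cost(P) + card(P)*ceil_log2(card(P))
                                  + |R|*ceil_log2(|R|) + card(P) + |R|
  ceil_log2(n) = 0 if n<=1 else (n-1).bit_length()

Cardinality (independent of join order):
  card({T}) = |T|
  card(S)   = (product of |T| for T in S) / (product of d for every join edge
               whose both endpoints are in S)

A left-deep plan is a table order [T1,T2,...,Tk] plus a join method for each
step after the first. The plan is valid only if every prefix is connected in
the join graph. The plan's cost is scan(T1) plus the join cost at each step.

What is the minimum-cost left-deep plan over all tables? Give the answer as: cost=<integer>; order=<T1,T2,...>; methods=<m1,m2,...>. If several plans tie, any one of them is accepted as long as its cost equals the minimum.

Selinger DP (subsets sized 1..n):
  {C}: scan cost=250, card=250
  {B}: scan cost=150, card=150
  {D}: scan cost=200, card=200
  {A}: scan cost=80, card=80
  {BC}: card=3750; try (B,hash)→2900, (C,merge)→3750, (B,merge)→3850, (C,hash)→4300, (C,nl)→37650, (B,nl)→37750; best=2900 via (B,hash)
  {CD}: card=2000; try (D,hash)→3700, (C,merge)→4250, (D,merge)→4300, (C,hash)→4400, (C,nl)→50200, (D,nl)→50250; best=3700 via (D,hash)
  {AC}: card=5000; try (A,hash)→1620, (C,merge)→2970, (A,merge)→3140, (C,hash)→4160, (A,nl_idx)→7000, (C,nl)→20080 …(+1); best=1620 via (A,hash)
  {BCD}: card=30000; try (B,hash)→8100, (D,hash)→9850, (B,merge)→29050, (D,merge)→53450, (B,nl)→303700, (D,nl)→752900; best=8100 via (B,hash)
  {ABC}: card=75000; try (A,hash)→7770, (B,hash)→9020, (A,merge)→52290, (B,merge)→72970, (A,nl_idx)→104150, (A,nl)→302900 …(+1); best=7770 via (A,hash)
  {ACD}: card=40000; try (A,hash)→6820, (D,hash)→9820, (A,merge)→28340, (A,nl_idx)→57700, (D,merge)→73420, (A,nl)→163700 …(+1); best=6820 via (A,hash)
  {ABCD}: card=600000; try (A,hash)→39220, (B,hash)→49220, (D,hash)→85970, (A,merge)→488740, (B,merge)→688170, (A,nl_idx)→818100 …(+4); best=39220 via (A,hash)

cost=39220; order=C,D,B,A; methods=hash,hash,hash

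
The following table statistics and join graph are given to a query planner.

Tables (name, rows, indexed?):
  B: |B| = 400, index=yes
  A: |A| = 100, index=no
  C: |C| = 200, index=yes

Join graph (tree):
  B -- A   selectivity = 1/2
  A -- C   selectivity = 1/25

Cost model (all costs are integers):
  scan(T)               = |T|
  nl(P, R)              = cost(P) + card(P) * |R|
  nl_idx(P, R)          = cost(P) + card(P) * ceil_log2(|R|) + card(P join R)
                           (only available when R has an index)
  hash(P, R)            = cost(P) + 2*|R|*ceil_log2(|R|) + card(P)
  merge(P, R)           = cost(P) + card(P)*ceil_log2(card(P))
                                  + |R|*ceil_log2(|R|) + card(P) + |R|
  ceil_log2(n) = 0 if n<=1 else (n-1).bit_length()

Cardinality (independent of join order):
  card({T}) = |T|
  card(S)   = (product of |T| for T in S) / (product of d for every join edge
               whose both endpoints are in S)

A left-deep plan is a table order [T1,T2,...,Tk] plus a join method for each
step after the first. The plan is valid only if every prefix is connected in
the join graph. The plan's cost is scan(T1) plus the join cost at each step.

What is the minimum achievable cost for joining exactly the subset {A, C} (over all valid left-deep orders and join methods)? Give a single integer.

Selinger DP over subsets of {A,C}:
  {A}: scan cost=100, card=100
  {C}: scan cost=200, card=200
  {AC}: card=800; try (C,nl_idx)→1700, (A,hash)→1800, (C,merge)→2700, (A,merge)→2800, (C,hash)→3400, (C,nl)→20100 …(+1); best=1700 via (C,nl_idx)

1700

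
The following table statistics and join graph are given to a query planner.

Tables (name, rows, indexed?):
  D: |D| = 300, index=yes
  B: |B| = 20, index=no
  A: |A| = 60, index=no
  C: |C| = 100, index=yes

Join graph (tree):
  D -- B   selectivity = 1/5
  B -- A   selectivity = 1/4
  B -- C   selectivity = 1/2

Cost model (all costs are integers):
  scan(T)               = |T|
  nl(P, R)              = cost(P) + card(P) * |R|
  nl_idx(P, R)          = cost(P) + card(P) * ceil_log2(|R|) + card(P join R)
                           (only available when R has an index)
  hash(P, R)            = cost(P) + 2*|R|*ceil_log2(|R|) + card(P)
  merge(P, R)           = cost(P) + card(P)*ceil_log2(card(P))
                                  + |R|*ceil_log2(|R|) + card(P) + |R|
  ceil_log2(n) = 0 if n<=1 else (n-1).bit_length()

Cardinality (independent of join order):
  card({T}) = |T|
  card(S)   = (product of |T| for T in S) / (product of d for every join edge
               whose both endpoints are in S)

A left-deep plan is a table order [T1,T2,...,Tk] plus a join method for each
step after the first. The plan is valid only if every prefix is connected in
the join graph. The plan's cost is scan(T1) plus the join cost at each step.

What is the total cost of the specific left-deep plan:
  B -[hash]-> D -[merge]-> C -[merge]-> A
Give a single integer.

step 1: scan B: cost=20, card=20
step 2: join D via hash
    card(P join D) = 20*300/(5) = 1200
    cost = 20 + 2*300*9 + 20 = 5440
step 3: join C via merge
    card(P join C) = 1200*100/(2) = 60000
    cost = 5440 + 1200*11 + 100*7 + 1200 + 100 = 20640
step 4: join A via merge
    card(P join A) = 60000*60/(4) = 900000
    cost = 20640 + 60000*16 + 60*6 + 60000 + 60 = 1041060

1041060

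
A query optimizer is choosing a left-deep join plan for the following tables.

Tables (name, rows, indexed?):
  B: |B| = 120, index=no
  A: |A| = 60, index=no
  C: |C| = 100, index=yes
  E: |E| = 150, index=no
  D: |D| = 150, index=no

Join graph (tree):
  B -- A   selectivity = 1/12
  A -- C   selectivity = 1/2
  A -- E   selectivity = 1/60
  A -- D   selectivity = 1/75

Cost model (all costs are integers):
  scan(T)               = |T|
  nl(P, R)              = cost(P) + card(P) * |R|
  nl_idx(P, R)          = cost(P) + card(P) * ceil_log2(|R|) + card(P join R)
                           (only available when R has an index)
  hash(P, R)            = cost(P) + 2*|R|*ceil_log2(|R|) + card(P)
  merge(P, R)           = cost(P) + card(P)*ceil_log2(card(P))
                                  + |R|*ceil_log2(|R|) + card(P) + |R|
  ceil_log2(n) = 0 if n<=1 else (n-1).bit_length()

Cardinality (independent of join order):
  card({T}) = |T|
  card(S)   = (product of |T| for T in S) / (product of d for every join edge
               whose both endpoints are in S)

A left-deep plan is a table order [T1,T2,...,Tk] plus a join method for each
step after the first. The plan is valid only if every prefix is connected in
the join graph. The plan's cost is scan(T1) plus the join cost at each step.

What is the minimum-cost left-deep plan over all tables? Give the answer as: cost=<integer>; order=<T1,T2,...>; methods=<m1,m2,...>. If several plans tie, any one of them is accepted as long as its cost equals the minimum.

Selinger DP (subsets sized 1..n):
  {B}: scan cost=120, card=120
  {A}: scan cost=60, card=60
  {C}: scan cost=100, card=100
  {E}: scan cost=150, card=150
  {D}: scan cost=150, card=150
  {AB}: card=600; try (A,hash)→960, (B,merge)→1440, (A,merge)→1500, (B,hash)→1800, (B,nl)→7260, (A,nl)→7320; best=960 via (A,hash)
  {AC}: card=3000; try (A,hash)→920, (C,merge)→1280, (A,merge)→1320, (C,hash)→1520, (C,nl_idx)→3480, (C,nl)→6060 …(+1); best=920 via (A,hash)
  {AE}: card=150; try (A,hash)→1020, (E,merge)→1830, (A,merge)→1920, (E,hash)→2520, (E,nl)→9060, (A,nl)→9150; best=1020 via (A,hash)
  {AD}: card=120; try (A,hash)→1020, (D,merge)→1830, (A,merge)→1920, (D,hash)→2520, (D,nl)→9060, (A,nl)→9150; best=1020 via (A,hash)
  {ABC}: card=30000; try (C,hash)→2960, (B,hash)→5600, (C,merge)→8360, (C,nl_idx)→35160, (B,merge)→40880, (C,nl)→60960 …(+1); best=2960 via (C,hash)
  {ABE}: card=1500; try (B,hash)→2850, (B,merge)→3330, (E,hash)→3960, (E,merge)→8910, (B,nl)→19020, (E,nl)→90960; best=2850 via (B,hash)
  {ABD}: card=1200; try (B,hash)→2820, (B,merge)→2940, (D,hash)→3960, (D,merge)→8910, (B,nl)→15420, (D,nl)→90960; best=2820 via (B,hash)
  {ACE}: card=7500; try (C,hash)→2570, (C,merge)→3170, (E,hash)→6320, (C,nl_idx)→9570, (C,nl)→16020, (E,merge)→41270 …(+1); best=2570 via (C,hash)
  {ACD}: card=6000; try (C,hash)→2540, (C,merge)→2780, (D,hash)→6320, (C,nl_idx)→7860, (C,nl)→13020, (D,merge)→41270 …(+1); best=2540 via (C,hash)
  {ADE}: card=300; try (E,merge)→3330, (E,hash)→3540, (D,hash)→3570, (D,merge)→3720, (E,nl)→19020, (D,nl)→23520; best=3330 via (E,merge)
  {ABCE}: card=75000; try (C,hash)→5750, (B,hash)→11750, (C,merge)→21650, (E,hash)→35360, (C,nl_idx)→88350, (B,merge)→108530 …(+4); best=5750 via (C,hash)
  {ABCD}: card=60000; try (C,hash)→5420, (B,hash)→10220, (C,merge)→18020, (D,hash)→35360, (C,nl_idx)→71220, (B,merge)→87500 …(+4); best=5420 via (C,hash)
  {ABDE}: card=3000; try (B,hash)→5310, (E,hash)→6420, (D,hash)→6750, (B,merge)→7290, (E,merge)→18570, (D,merge)→22200 …(+3); best=5310 via (B,hash)
  {ACDE}: card=15000; try (C,hash)→5030, (C,merge)→7130, (E,hash)→10940, (D,hash)→12470, (C,nl_idx)→20430, (C,nl)→33330 …(+4); best=5030 via (C,hash)
  {ABCDE}: card=150000; try (C,hash)→9710, (B,hash)→21710, (C,merge)→45110, (E,hash)→67820, (D,hash)→83150, (C,nl_idx)→176310 …(+7); best=9710 via (C,hash)

cost=9710; order=D,A,E,B,C; methods=hash,merge,hash,hash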